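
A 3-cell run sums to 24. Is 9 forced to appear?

Yes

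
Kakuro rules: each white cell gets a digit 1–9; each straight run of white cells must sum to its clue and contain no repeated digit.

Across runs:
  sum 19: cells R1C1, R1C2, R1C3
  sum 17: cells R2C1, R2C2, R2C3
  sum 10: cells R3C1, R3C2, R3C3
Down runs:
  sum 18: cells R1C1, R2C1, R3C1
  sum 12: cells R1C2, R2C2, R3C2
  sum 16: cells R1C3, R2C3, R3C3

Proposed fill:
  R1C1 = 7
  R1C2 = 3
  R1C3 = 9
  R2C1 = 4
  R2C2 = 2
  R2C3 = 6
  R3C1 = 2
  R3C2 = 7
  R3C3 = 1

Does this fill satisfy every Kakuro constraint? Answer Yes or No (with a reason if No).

No — the down run R1C1–R3C1 sums to 13, not 18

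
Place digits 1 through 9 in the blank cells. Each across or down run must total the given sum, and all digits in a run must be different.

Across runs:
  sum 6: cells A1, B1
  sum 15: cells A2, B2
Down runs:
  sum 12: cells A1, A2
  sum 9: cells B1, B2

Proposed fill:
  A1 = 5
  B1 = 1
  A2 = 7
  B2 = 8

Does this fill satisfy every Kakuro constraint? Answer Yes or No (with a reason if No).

Across: 5+1=6; 7+8=15. Down: 5+7=12; 1+8=9. No digit repeats within any run.

Yes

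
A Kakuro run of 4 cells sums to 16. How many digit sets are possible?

8

4 distinct digits from 1–9 sum between 10 and 30.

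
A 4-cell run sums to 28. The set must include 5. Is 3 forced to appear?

No

The only way to make 28 from 4 distinct digits under that restriction is {5,6,8,9}, which does not contain 3.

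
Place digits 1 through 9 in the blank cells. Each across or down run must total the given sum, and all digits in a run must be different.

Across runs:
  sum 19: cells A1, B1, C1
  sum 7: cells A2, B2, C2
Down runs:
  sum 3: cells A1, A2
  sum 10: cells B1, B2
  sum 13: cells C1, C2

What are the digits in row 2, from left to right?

7 in 3 cells must be {1,2,4}; 3 in 2 cells must be {1,2}.
The 19 across and the 3 down share only 2, so A1 = 2.
A2 = 3 − 2 = 1 completes the 3 down.
Given what's placed, C2 must be 4 to fit the 7 across and 13 down.
C1 = 13 − 4 = 9 completes the 13 down.
B2 = 7 − 5 = 2 completes the 7 across.
B1 = 19 − 11 = 8 completes the 19 across.

1 2 4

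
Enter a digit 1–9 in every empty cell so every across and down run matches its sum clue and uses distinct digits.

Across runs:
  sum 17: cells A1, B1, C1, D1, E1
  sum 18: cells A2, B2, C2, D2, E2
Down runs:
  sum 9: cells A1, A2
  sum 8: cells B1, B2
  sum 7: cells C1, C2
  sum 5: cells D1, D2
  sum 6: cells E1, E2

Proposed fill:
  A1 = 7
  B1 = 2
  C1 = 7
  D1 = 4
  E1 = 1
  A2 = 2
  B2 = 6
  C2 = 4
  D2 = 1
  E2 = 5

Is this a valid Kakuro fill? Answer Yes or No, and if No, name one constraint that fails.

No — the down run C1–C2 sums to 11, not 7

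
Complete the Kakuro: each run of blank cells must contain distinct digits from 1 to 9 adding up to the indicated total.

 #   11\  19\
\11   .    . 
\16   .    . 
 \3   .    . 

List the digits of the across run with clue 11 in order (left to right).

3 8

16 in 2 cells must be {7,9}; 3 in 2 cells must be {1,2}.
The 16 across and the 11 down share only 7, so R2C1 = 7.
R2C2 = 16 − 7 = 9 completes the 16 across.
Given what's placed, R3C1 must be 1 to fit the 3 across and 11 down.
R3C2 = 3 − 1 = 2 completes the 3 across.
R1C1 = 11 − 8 = 3 completes the 11 down.
R1C2 = 11 − 3 = 8 completes the 11 across.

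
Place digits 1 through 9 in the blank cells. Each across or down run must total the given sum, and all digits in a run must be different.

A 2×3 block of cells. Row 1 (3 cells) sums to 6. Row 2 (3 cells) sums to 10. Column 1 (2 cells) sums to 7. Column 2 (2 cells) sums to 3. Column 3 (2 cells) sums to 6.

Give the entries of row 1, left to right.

3 2 1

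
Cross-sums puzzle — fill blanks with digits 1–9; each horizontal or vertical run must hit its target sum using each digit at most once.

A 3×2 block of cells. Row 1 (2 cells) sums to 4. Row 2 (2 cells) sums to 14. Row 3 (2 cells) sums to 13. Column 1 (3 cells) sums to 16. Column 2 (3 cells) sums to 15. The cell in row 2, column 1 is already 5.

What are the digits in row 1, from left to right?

4 in 2 cells must be {1,3}.
Given what's placed, (1,1) must be 3 to fit the 4 across and 16 down.
(1,2) = 4 − 3 = 1 completes the 4 across.
(2,2) = 14 − 5 = 9 completes the 14 across.
(3,1) = 16 − 8 = 8 completes the 16 down.
(3,2) = 13 − 8 = 5 completes the 13 across.

3 1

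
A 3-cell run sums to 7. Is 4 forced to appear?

The only way to make 7 from 3 distinct digits is {1,2,4}, which contains 4.

Yes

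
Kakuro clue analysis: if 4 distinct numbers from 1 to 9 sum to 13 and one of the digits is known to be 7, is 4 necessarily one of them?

No

The only way to make 13 from 4 distinct digits under that restriction is {1,2,3,7}, which does not contain 4.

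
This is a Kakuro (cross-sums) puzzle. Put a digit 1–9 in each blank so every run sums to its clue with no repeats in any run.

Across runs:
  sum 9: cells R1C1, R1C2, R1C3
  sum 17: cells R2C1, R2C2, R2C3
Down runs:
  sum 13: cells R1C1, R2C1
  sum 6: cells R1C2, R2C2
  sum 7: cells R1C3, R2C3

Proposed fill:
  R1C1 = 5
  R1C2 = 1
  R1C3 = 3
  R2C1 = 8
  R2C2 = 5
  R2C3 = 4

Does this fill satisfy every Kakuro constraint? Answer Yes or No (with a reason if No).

Across: 5+1+3=9; 8+5+4=17. Down: 5+8=13; 1+5=6; 3+4=7. No digit repeats within any run.

Yes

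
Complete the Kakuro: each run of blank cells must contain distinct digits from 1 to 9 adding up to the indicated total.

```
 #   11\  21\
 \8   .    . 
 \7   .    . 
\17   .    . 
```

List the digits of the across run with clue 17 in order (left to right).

17 in 2 cells must be {8,9}.
The 17 across and the 11 down share only 8, so R3C1 = 8.
R3C2 = 17 − 8 = 9 completes the 17 across.
Nothing is forced directly, so branch on R1C1, whose candidates are 1 or 2. If R1C1 = 2: then R1C2 would have to be in {6} for the 8 across but in {4,5,7,8} for the 21 down — contradiction. So R1C1 = 1.
R1C2 = 8 − 1 = 7 completes the 8 across.
R2C1 = 11 − 9 = 2 completes the 11 down.
R2C2 = 7 − 2 = 5 completes the 7 across.

8, 9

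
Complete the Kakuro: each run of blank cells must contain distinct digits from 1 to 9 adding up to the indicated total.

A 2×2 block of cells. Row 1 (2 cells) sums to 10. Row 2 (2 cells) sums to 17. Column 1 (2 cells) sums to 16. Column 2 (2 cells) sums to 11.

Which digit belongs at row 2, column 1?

9

17 in 2 cells must be {8,9}; 16 in 2 cells must be {7,9}.
The 17 across and the 16 down share only 9, so (2,1) = 9.
(2,2) = 17 − 9 = 8 completes the 17 across.
(1,1) = 16 − 9 = 7 completes the 16 down.
(1,2) = 10 − 7 = 3 completes the 10 across.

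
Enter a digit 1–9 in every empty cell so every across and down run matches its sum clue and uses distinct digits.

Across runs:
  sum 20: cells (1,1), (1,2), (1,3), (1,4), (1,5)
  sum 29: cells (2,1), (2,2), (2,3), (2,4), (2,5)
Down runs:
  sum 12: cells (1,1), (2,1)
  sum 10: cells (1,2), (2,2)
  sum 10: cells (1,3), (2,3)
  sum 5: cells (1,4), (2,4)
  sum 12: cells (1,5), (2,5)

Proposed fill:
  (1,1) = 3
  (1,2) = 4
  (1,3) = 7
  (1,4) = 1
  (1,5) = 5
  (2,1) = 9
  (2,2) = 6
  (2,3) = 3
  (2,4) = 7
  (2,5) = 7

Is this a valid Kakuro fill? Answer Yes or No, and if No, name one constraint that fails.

No — the down run (1,4)–(2,4) sums to 8, not 5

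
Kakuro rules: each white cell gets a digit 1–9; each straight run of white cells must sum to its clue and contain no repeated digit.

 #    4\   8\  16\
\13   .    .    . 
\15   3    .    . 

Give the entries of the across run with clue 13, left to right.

4 in 2 cells must be {1,3}; 16 in 2 cells must be {7,9}.
R1C1 = 4 − 3 = 1 completes the 4 down.
Given what's placed, R2C3 must be 7 to fit the 15 across and 16 down.
R1C3 = 16 − 7 = 9 completes the 16 down.
R2C2 = 15 − 10 = 5 completes the 15 across.
R1C2 = 13 − 10 = 3 completes the 13 across.

1 3 9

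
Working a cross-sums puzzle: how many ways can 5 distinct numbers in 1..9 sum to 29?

8

5 distinct digits from 1–9 sum between 15 and 35.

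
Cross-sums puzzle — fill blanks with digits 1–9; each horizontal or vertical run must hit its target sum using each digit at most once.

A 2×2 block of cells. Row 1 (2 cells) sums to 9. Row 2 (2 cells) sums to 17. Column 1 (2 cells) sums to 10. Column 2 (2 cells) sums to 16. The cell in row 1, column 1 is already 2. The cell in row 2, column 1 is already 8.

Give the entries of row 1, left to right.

2, 7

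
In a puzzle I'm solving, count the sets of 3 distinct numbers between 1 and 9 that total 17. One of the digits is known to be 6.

3

3 distinct digits from 1–9 sum between 6 and 24.
Keeping only sets containing 6.
Enumerating: {2,6,9}, {3,6,8}, {4,6,7}.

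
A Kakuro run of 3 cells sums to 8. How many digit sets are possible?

2

3 distinct digits from 1–9 sum between 6 and 24.
Enumerating: {1,2,5}, {1,3,4}.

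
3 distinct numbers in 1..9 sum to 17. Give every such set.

3 distinct digits from 1–9 sum between 6 and 24.

{1,7,9}; {2,6,9}; {2,7,8}; {3,5,9}; {3,6,8}; {4,5,8}; {4,6,7}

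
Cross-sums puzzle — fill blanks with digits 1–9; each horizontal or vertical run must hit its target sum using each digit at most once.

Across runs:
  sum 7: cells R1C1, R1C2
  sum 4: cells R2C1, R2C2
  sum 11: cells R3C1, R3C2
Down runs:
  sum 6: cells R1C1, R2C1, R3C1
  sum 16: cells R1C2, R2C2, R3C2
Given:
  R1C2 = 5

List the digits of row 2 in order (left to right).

1 3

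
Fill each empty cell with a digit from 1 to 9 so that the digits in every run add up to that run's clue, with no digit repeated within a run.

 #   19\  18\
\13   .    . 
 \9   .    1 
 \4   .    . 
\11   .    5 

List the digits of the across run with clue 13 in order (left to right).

4 9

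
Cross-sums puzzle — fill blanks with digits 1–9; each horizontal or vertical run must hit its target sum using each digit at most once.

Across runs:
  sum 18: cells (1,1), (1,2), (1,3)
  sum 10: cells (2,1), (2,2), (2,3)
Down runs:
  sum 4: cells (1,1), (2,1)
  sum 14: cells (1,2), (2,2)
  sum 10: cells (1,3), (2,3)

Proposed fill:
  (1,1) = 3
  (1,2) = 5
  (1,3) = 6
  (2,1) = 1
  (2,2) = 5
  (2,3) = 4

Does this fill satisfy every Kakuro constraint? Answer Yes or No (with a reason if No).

No — the across run (1,1)–(1,3) sums to 14, not 18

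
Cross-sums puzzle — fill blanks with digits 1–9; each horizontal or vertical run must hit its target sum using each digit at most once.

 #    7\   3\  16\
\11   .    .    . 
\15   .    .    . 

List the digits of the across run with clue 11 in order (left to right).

3 in 2 cells must be {1,2}; 16 in 2 cells must be {7,9}.
The 11 across and the 16 down share only 7, so R1C3 = 7.
R2C3 = 16 − 7 = 9 completes the 16 down.
Given what's placed, R1C2 must be 1 to fit the 11 across and 3 down.
R2C2 = 3 − 1 = 2 completes the 3 down.
R1C1 = 11 − 8 = 3 completes the 11 across.
R2C1 = 15 − 11 = 4 completes the 15 across.

3, 1, 7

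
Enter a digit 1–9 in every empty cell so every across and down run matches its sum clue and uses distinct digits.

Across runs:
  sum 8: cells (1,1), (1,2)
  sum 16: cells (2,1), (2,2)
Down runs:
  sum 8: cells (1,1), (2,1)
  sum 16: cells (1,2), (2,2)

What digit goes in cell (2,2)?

16 in 2 cells must be {7,9}.
The 8 across and the 16 down share only 7, so (1,2) = 7.
The 16 across and the 8 down share only 7, so (2,1) = 7.
(2,2) = 16 − 7 = 9 completes the 16 across.
(1,1) = 8 − 7 = 1 completes the 8 across.

9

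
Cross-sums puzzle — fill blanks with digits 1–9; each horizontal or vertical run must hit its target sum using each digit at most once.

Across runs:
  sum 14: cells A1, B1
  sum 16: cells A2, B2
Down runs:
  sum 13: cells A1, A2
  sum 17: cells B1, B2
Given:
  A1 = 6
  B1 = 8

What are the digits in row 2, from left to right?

7 9

16 in 2 cells must be {7,9}; 17 in 2 cells must be {8,9}.
A2 = 13 − 6 = 7 completes the 13 down.
B2 = 16 − 7 = 9 completes the 16 across.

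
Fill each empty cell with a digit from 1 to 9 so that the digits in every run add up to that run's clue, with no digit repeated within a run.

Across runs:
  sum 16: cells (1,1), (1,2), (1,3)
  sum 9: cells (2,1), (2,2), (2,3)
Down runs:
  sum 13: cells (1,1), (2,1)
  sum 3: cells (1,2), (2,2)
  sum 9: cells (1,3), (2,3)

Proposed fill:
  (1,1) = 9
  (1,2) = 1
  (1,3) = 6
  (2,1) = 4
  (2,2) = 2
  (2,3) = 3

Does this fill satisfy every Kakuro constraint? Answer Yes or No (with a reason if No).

Across: 9+1+6=16; 4+2+3=9. Down: 9+4=13; 1+2=3; 6+3=9. No digit repeats within any run.

Yes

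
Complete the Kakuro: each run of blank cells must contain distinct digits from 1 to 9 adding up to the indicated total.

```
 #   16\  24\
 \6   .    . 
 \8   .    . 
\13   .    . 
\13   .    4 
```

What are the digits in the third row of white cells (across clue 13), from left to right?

R1C2 = 5: the only remaining digit allowed by both the 6 across and the 24 down.
R4C1 = 13 − 4 = 9 completes the 13 across.
R1C1 = 6 − 5 = 1 completes the 6 across.
R2C1 = 2: the only remaining digit allowed by both the 8 across and the 16 down.
R2C2 = 8 − 2 = 6 completes the 8 across.
R3C1 = 16 − 12 = 4 completes the 16 down.
R3C2 = 13 − 4 = 9 completes the 13 across.

4, 9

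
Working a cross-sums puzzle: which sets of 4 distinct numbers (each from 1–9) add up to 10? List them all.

4 distinct digits from 1–9 sum between 10 and 30.
Only one set works: {1,2,3,4}.

{1,2,3,4}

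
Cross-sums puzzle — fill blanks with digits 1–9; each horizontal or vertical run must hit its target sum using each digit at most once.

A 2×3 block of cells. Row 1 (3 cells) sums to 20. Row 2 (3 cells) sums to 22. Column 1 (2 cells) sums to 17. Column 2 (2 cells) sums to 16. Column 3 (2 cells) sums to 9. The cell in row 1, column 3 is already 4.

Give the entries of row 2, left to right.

8 9 5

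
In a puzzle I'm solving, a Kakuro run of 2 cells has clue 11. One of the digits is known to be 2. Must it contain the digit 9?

Yes

The only way to make 11 from 2 distinct digits under that restriction is {2,9}, which contains 9.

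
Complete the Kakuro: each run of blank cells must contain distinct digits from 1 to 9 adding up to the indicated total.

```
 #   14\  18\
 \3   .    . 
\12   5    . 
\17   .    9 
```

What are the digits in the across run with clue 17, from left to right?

8, 9

3 in 2 cells must be {1,2}; 17 in 2 cells must be {8,9}.
R2C2 = 12 − 5 = 7 completes the 12 across.
R3C1 = 17 − 9 = 8 completes the 17 across.
R1C1 = 14 − 13 = 1 completes the 14 down.
R1C2 = 3 − 1 = 2 completes the 3 across.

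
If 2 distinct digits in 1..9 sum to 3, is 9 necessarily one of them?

The only way to make 3 from 2 distinct digits is {1,2}, which does not contain 9.

No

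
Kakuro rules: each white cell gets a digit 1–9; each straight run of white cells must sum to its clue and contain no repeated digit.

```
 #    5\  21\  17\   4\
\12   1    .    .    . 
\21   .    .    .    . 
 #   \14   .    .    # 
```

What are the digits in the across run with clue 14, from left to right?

8 6

4 in 2 cells must be {1,3}.
Given what's placed, R1C4 must be 3 to fit the 12 across and 4 down.
R2C1 = 5 − 1 = 4 completes the 5 down.
R2C4 = 4 − 3 = 1 completes the 4 down.
R1C2 = 6: the only remaining digit allowed by both the 12 across and the 21 down.
R1C3 = 12 − 10 = 2 completes the 12 across.
R2C2 = 7: the only remaining digit allowed by both the 21 across and the 21 down.
R2C3 = 21 − 12 = 9 completes the 21 across.
R3C2 = 21 − 13 = 8 completes the 21 down.
R3C3 = 14 − 8 = 6 completes the 14 across.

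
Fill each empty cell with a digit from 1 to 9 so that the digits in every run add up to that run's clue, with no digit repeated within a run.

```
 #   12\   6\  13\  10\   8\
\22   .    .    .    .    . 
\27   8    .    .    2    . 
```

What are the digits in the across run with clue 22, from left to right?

R1C1 = 12 − 8 = 4 completes the 12 down.
R1C4 = 10 − 2 = 8 completes the 10 down.
Nothing is forced directly, so branch on R1C2, whose candidates are 1 or 2 or 5. If R1C2 = 1: that forces R2C2 = 5, R2C3 = 9, R2C5 = 3, after which R1C3 would have to be in {2,3,6,7} for the 22 across but in {4} for the 13 down — contradiction. If R1C2 = 5: then R1C3 would have to be in {2,3} for the 22 across but in {4,5,6,7,8,9} for the 13 down — contradiction. So R1C2 = 2.
R2C2 = 6 − 2 = 4 completes the 6 down.
Nothing is forced directly, so branch on R2C3, whose candidates are 6 or 7. If R2C3 = 7: then R1C3 would have to be in {1,3,5,7} for the 22 across but in {6} for the 13 down — contradiction. So R2C3 = 6.
R1C3 = 13 − 6 = 7 completes the 13 down.
R1C5 = 22 − 21 = 1 completes the 22 across.
R2C5 = 27 − 20 = 7 completes the 27 across.

4, 2, 7, 8, 1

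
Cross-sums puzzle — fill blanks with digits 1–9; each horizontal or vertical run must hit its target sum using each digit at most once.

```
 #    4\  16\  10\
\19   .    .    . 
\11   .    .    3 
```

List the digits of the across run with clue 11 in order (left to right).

1 7 3

4 in 2 cells must be {1,3}; 16 in 2 cells must be {7,9}.
R1C1 = 3: only digit in both the 19-across and 4-down candidate sets.
R1C3 = 10 − 3 = 7 completes the 10 down.
R2C1 = 4 − 3 = 1 completes the 4 down.
R2C2 = 11 − 4 = 7 completes the 11 across.
R1C2 = 19 − 10 = 9 completes the 19 across.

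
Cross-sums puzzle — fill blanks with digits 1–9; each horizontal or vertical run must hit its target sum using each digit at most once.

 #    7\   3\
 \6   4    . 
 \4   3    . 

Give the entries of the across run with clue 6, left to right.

4 in 2 cells must be {1,3}; 3 in 2 cells must be {1,2}.
R1C2 = 6 − 4 = 2 completes the 6 across.
R2C2 = 4 − 3 = 1 completes the 4 across.

4 2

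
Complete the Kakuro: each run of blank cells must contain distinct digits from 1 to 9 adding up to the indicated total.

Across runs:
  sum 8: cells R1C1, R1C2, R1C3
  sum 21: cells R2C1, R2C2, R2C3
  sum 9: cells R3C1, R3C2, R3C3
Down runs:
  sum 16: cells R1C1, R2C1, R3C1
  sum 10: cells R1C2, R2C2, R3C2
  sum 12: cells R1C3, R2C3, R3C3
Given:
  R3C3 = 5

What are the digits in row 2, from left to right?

8 7 6

No cell is forced outright now. R3C1 can only be 1 or 3 (the digits allowed by both its 9 across and its 16 down). If R3C1 = 1: then R1C1 would have to be in {1,2,3,4,5} for the 8 across but in {6,7,8,9} for the 16 down — contradiction. So R3C1 = 3.
R3C2 = 9 − 8 = 1 completes the 9 across.
Nothing is forced directly, so branch on R2C3, whose candidates are 4 or 6. If R2C3 = 4: that forces R1C3 = 3, after which R2C2 would have to be in {8,9} for the 21 across but in {2,3,4,5,6,7} for the 10 down — contradiction. So R2C3 = 6.
R1C3 = 12 − 11 = 1 completes the 12 down.
R2C2 = 7: the only remaining digit allowed by both the 21 across and the 10 down.
R1C2 = 10 − 8 = 2 completes the 10 down.
R2C1 = 21 − 13 = 8 completes the 21 across.
R1C1 = 8 − 3 = 5 completes the 8 across.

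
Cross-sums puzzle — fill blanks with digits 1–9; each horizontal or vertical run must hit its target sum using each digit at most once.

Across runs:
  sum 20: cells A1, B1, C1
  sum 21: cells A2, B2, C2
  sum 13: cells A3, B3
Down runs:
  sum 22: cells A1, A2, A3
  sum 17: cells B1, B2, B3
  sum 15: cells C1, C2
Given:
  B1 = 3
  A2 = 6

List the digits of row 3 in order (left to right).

7, 6

A1 = 9: the only remaining digit allowed by both the 20 across and the 22 down.
C1 = 20 − 12 = 8 completes the 20 across.
Given what's placed, B2 must be 8 to fit the 21 across and 17 down.
C2 = 21 − 14 = 7 completes the 21 across.
A3 = 22 − 15 = 7 completes the 22 down.
B3 = 13 − 7 = 6 completes the 13 across.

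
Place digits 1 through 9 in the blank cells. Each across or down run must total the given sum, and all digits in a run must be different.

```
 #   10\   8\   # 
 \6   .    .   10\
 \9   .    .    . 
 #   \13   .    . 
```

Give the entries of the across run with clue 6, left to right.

Nothing is forced directly, so branch on R3C2, whose candidates are 4 or 5. If R3C2 = 4: that forces R1C2 = 1, R2C2 = 3, R3C3 = 9, after which R1C1 would have to be in {5} for the 6 across but in {1,2,3,4,6,7,8,9} for the 10 down — contradiction. So R3C2 = 5.
R3C3 = 13 − 5 = 8 completes the 13 across.
R2C3 = 10 − 8 = 2 completes the 10 down.
R2C2 = 1: the only remaining digit allowed by both the 9 across and the 8 down.
R1C2 = 8 − 6 = 2 completes the 8 down.
R2C1 = 9 − 3 = 6 completes the 9 across.
R1C1 = 6 − 2 = 4 completes the 6 across.

4 2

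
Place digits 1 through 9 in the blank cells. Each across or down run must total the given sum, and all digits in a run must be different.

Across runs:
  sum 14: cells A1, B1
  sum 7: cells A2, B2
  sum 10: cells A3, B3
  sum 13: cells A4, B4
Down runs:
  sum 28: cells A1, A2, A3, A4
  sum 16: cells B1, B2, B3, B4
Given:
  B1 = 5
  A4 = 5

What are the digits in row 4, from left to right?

5 8

A1 = 14 − 5 = 9 completes the 14 across.
Given what's placed, A2 must be 6 to fit the 7 across and 28 down.
B2 = 7 − 6 = 1 completes the 7 across.
A3 = 28 − 20 = 8 completes the 28 down.
B3 = 10 − 8 = 2 completes the 10 across.
B4 = 13 − 5 = 8 completes the 13 across.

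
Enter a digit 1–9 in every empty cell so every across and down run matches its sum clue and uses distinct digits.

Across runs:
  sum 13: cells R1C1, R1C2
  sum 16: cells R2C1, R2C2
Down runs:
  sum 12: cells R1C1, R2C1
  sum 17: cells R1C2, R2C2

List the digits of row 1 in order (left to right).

5 8

16 in 2 cells must be {7,9}; 17 in 2 cells must be {8,9}.
The 16 across and the 17 down share only 9, so R2C2 = 9.
R1C2 = 17 − 9 = 8 completes the 17 down.
R2C1 = 16 − 9 = 7 completes the 16 across.
R1C1 = 13 − 8 = 5 completes the 13 across.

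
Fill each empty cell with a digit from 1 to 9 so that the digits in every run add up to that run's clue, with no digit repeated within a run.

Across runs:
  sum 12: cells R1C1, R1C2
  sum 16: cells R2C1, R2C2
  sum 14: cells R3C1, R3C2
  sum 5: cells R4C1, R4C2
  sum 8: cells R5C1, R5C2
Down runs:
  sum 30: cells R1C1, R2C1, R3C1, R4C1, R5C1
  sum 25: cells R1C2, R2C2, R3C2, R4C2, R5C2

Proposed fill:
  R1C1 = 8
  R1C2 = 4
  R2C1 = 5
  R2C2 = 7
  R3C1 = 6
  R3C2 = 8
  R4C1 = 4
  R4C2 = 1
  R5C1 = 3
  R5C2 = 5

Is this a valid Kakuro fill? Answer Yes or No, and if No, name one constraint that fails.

No — the down run R1C1–R5C1 sums to 26, not 30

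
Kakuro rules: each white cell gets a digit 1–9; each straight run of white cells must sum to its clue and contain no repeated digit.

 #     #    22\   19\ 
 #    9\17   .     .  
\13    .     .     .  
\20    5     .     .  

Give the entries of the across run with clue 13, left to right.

17 in 2 cells must be {8,9}.
R2C1 = 9 − 5 = 4 completes the 9 down.
Nothing is forced directly, so branch on R1C2, whose candidates are 8 or 9. If R1C2 = 8: that forces R1C3 = 9, after which R2C2 would have to be in {1,2,3,6,7,8} for the 13 across but in {5,9} for the 22 down — contradiction. So R1C2 = 9.
R1C3 = 17 − 9 = 8 completes the 17 across.
Nothing is forced directly, so branch on R2C2, whose candidates are 6 or 7 or 8. If R2C2 = 6: then R2C3 would have to be in {3} for the 13 across but in {2,4,5,6,7,9} for the 19 down — contradiction. If R2C2 = 8: then R2C3 would have to be in {1} for the 13 across but in {2,4,5,6,7,9} for the 19 down — contradiction. So R2C2 = 7.
R2C3 = 13 − 11 = 2 completes the 13 across.
R3C2 = 22 − 16 = 6 completes the 22 down.
R3C3 = 20 − 11 = 9 completes the 20 across.

4 7 2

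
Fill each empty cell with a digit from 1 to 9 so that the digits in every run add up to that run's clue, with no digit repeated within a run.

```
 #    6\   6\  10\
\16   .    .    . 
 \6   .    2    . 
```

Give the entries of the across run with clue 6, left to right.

6 in 3 cells must be {1,2,3}.
R1C2 = 6 − 2 = 4 completes the 6 down.
R2C1 = 1: the only remaining digit allowed by both the 6 across and the 6 down.
R2C3 = 6 − 3 = 3 completes the 6 across.
R1C1 = 6 − 1 = 5 completes the 6 down.
R1C3 = 16 − 9 = 7 completes the 16 across.

1, 2, 3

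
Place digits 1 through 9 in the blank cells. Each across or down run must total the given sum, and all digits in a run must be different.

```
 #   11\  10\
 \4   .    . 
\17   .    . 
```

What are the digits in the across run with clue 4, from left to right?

3 1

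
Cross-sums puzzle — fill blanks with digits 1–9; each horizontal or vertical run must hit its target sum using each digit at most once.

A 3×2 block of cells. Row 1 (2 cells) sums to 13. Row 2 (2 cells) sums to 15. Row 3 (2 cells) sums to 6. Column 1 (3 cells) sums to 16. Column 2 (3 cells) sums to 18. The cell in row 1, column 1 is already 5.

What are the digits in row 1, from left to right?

(1,2) = 13 − 5 = 8 completes the 13 across.
Nothing is forced directly, so branch on (3,1), whose candidates are 2 or 4. If (3,1) = 4: that forces (2,1) = 7, after which (2,2) would have to be in {8} for the 15 across but in {1,3,4,6,7,9} for the 18 down — contradiction. So (3,1) = 2.
(2,1) = 16 − 7 = 9 completes the 16 down.
(2,2) = 15 − 9 = 6 completes the 15 across.
(3,2) = 6 − 2 = 4 completes the 6 across.

5, 8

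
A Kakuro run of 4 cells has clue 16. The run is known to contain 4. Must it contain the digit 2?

No

Counterexample: {1,3,4,8} sums to 16 under that restriction without using 2.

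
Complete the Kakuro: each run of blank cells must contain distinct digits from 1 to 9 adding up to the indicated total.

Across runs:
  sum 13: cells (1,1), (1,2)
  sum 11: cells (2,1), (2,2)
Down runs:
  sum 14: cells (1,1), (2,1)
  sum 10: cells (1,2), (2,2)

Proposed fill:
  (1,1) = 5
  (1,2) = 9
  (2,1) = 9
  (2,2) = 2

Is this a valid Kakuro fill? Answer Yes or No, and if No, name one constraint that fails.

No — the down run (1,2)–(2,2) sums to 11, not 10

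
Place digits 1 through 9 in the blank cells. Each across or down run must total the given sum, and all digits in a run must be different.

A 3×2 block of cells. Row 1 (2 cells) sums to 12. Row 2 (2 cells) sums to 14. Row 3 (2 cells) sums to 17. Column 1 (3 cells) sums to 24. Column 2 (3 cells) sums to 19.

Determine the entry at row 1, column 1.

7

17 in 2 cells must be {8,9}; 24 in 3 cells must be {7,8,9}.
Nothing is forced directly, so branch on (2,1), whose candidates are 8 or 9. If (2,1) = 9: that forces (2,2) = 5, (3,1) = 8, after which (3,2) would have to be in {9} for the 17 across but in {6,8} for the 19 down — contradiction. So (2,1) = 8.
(2,2) = 14 − 8 = 6 completes the 14 across.
Given what's placed, (3,1) must be 9 to fit the 17 across and 24 down.
(3,2) = 17 − 9 = 8 completes the 17 across.
(1,1) = 24 − 17 = 7 completes the 24 down.
(1,2) = 12 − 7 = 5 completes the 12 across.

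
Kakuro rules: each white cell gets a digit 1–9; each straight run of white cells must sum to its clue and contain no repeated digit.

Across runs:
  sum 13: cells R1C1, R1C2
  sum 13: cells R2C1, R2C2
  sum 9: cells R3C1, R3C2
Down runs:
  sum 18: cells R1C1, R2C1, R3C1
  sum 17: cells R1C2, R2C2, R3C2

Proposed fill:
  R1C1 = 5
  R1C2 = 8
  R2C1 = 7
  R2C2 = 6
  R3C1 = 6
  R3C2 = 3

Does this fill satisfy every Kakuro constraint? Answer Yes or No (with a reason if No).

Across: 5+8=13; 7+6=13; 6+3=9. Down: 5+7+6=18; 8+6+3=17. No digit repeats within any run.

Yes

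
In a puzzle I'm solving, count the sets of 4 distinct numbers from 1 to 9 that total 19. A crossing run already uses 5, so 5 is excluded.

6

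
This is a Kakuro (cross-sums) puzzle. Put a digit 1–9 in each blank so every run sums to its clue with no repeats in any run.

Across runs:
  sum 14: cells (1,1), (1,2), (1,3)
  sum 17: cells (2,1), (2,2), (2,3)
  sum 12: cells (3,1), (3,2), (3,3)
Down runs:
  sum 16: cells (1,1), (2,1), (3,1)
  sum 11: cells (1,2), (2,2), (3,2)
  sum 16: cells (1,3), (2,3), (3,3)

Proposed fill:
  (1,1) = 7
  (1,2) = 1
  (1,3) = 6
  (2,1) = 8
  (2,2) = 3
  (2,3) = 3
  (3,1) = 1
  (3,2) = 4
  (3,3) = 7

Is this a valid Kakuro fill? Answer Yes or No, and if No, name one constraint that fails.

No — the across run (2,1)–(2,3) sums to 14, not 17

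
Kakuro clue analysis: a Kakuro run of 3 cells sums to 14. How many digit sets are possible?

8

3 distinct digits from 1–9 sum between 6 and 24.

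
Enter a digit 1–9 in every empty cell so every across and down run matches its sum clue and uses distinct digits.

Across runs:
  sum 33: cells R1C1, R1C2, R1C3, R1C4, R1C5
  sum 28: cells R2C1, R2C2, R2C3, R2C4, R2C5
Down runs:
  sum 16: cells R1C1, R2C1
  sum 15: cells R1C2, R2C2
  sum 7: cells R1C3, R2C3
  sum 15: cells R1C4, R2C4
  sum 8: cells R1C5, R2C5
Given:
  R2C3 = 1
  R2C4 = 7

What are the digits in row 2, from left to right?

9 6 1 7 5

16 in 2 cells must be {7,9}.
R1C3 = 7 − 1 = 6 completes the 7 down.
R1C4 = 15 − 7 = 8 completes the 15 down.
R2C1 = 9: the only remaining digit allowed by both the 28 across and the 16 down.
R1C1 = 16 − 9 = 7 completes the 16 down.
R1C2 = 9: the only remaining digit allowed by both the 33 across and the 15 down.
R1C5 = 33 − 30 = 3 completes the 33 across.
R2C2 = 15 − 9 = 6 completes the 15 down.
R2C5 = 28 − 23 = 5 completes the 28 across.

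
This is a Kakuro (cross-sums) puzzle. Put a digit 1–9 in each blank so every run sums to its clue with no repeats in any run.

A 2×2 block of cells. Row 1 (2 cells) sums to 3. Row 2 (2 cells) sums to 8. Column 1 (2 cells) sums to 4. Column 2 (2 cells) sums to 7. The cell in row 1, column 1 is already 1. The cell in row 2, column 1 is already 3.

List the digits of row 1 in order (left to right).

1 2

3 in 2 cells must be {1,2}; 4 in 2 cells must be {1,3}.
(1,2) = 3 − 1 = 2 completes the 3 across.
(2,2) = 8 − 3 = 5 completes the 8 across.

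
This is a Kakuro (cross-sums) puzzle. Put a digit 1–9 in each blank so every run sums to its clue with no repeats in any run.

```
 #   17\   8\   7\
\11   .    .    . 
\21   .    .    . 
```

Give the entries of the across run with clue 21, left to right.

9 7 5

17 in 2 cells must be {8,9}.
The 11 across and the 17 down share only 8, so R1C1 = 8.
R2C1 = 17 − 8 = 9 completes the 17 down.
Nothing is forced directly, so branch on R2C2, whose candidates are 5 or 7. If R2C2 = 5: then R1C2 would have to be in {1,2} for the 11 across but in {3} for the 8 down — contradiction. So R2C2 = 7.
R1C2 = 8 − 7 = 1 completes the 8 down.
R1C3 = 11 − 9 = 2 completes the 11 across.
R2C3 = 21 − 16 = 5 completes the 21 across.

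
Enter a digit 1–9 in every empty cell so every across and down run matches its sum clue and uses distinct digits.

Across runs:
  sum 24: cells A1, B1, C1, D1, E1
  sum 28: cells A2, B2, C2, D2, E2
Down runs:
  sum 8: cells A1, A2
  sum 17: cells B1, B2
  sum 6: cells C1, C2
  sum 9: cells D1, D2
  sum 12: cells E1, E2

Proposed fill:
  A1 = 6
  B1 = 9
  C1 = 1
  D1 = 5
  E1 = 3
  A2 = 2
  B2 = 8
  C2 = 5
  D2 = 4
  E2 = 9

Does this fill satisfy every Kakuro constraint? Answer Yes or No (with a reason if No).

Across: 6+9+1+5+3=24; 2+8+5+4+9=28. Down: 6+2=8; 9+8=17; 1+5=6; 5+4=9; 3+9=12. No digit repeats within any run.

Yes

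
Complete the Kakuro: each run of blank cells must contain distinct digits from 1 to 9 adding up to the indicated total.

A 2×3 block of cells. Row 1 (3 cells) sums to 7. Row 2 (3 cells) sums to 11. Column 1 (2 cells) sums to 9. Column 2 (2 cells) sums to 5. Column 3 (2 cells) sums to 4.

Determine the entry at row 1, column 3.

7 in 3 cells must be {1,2,4}; 4 in 2 cells must be {1,3}.
The 7 across and the 4 down share only 1, so (1,3) = 1.
(2,3) = 4 − 1 = 3 completes the 4 down.
Nothing is forced directly, so branch on (2,2), whose candidates are 1 or 2. If (2,2) = 2: then (1,2) would have to be in {2,4} for the 7 across but in {3} for the 5 down — contradiction. So (2,2) = 1.
(1,2) = 5 − 1 = 4 completes the 5 down.
(2,1) = 11 − 4 = 7 completes the 11 across.
(1,1) = 7 − 5 = 2 completes the 7 across.

1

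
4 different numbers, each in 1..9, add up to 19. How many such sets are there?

11

4 distinct digits from 1–9 sum between 10 and 30.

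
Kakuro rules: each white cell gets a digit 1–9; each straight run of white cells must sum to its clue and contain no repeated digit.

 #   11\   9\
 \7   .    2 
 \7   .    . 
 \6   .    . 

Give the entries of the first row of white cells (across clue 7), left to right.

5 2

R1C1 = 7 − 2 = 5 completes the 7 across.
Nothing is forced directly, so branch on R2C1, whose candidates are 2 or 4. If R2C1 = 2: then R2C2 would have to be in {5} for the 7 across but in {1,3,4,6} for the 9 down — contradiction. So R2C1 = 4.
R2C2 = 7 − 4 = 3 completes the 7 across.
R3C1 = 11 − 9 = 2 completes the 11 down.
R3C2 = 6 − 2 = 4 completes the 6 across.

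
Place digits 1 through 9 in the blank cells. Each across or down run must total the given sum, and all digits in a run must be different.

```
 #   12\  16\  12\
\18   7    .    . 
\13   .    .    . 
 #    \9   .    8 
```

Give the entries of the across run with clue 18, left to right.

7, 8, 3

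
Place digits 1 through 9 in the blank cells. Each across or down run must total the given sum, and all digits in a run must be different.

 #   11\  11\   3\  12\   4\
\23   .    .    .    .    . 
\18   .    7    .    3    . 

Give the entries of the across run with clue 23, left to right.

6 4 1 9 3

3 in 2 cells must be {1,2}; 4 in 2 cells must be {1,3}.
R1C2 = 11 − 7 = 4 completes the 11 down.
R1C4 = 12 − 3 = 9 completes the 12 down.
R2C5 = 1: the only remaining digit allowed by both the 18 across and the 4 down.
R1C5 = 4 − 1 = 3 completes the 4 down.
R2C3 = 2: the only remaining digit allowed by both the 18 across and the 3 down.
R1C3 = 3 − 2 = 1 completes the 3 down.
R2C1 = 18 − 13 = 5 completes the 18 across.
R1C1 = 23 − 17 = 6 completes the 23 across.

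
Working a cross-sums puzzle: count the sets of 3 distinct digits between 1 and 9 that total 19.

3 distinct digits from 1–9 sum between 6 and 24.
Enumerating: {2,8,9}, {3,7,9}, {4,6,9}, {4,7,8}, {5,6,8}.

5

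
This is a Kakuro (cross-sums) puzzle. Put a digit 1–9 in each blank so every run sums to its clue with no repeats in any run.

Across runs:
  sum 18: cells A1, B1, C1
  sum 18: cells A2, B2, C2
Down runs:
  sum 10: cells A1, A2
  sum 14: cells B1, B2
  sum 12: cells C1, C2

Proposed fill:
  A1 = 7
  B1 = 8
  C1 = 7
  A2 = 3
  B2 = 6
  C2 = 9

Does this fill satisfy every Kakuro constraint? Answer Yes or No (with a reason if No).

No — the across run A1–C1 sums to 22, not 18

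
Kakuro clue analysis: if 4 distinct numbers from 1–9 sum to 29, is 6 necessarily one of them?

No

The only way to make 29 from 4 distinct digits is {5,7,8,9}, which does not contain 6.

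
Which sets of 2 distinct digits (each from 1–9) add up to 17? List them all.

{8,9}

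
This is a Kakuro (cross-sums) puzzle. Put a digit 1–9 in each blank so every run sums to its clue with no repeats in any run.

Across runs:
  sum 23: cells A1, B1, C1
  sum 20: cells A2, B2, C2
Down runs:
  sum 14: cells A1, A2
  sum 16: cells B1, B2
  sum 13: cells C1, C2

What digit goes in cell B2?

7

23 in 3 cells must be {6,8,9}; 16 in 2 cells must be {7,9}.
The 23 across and the 16 down share only 9, so B1 = 9.
B2 = 16 − 9 = 7 completes the 16 down.
Nothing is forced directly, so branch on A1, whose candidates are 6 or 8. If A1 = 8: that forces C1 = 6, after which A2 would have to be in {4,5,8,9} for the 20 across but in {6} for the 14 down — contradiction. So A1 = 6.
C1 = 23 − 15 = 8 completes the 23 across.
A2 = 14 − 6 = 8 completes the 14 down.
C2 = 20 − 15 = 5 completes the 20 across.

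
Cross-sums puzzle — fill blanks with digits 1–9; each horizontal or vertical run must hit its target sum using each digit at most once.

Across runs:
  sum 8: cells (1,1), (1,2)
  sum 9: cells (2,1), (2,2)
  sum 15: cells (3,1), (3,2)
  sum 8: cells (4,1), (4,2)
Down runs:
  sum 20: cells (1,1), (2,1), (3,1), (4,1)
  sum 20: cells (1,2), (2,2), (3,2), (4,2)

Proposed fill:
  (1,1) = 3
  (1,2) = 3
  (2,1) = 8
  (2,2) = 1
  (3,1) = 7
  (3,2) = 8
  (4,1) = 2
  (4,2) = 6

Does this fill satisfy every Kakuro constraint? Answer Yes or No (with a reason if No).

No — the across run (1,1)–(1,2) sums to 6, not 8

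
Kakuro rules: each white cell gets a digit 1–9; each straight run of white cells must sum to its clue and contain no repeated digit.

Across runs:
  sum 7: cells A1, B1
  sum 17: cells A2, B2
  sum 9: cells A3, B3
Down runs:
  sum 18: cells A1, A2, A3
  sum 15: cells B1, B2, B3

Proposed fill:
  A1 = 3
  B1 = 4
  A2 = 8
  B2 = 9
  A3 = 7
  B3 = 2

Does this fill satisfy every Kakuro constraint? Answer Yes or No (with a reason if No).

Yes

Across: 3+4=7; 8+9=17; 7+2=9. Down: 3+8+7=18; 4+9+2=15. No digit repeats within any run.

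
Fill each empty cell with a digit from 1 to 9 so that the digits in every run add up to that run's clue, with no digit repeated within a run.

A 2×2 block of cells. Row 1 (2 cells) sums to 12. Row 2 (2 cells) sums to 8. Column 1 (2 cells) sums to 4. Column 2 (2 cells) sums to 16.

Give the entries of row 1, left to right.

3, 9

4 in 2 cells must be {1,3}; 16 in 2 cells must be {7,9}.
The 12 across and the 4 down share only 3, so (1,1) = 3.
(1,2) = 12 − 3 = 9 completes the 12 across.
(2,1) = 4 − 3 = 1 completes the 4 down.
(2,2) = 8 − 1 = 7 completes the 8 across.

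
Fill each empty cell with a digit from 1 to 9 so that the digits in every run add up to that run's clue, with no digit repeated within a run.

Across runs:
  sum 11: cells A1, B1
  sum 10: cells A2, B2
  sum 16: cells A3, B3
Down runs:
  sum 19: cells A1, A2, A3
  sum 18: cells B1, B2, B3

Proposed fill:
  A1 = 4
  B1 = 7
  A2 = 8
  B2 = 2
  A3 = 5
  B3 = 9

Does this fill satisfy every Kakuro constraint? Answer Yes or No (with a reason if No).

No — the down run A1–A3 sums to 17, not 19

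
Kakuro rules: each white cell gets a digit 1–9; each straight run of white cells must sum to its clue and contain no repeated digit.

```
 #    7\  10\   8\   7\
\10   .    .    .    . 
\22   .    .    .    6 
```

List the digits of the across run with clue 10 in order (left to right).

4 2 3 1

10 in 4 cells must be {1,2,3,4}.
R1C4 = 7 − 6 = 1 completes the 7 down.
Nothing is forced directly, so branch on R1C3, whose candidates are 2 or 3. If R1C3 = 2: then R2C3 would have to be in {1,2,3,4,5,7,8,9} for the 22 across but in {6} for the 8 down — contradiction. So R1C3 = 3.
R2C3 = 8 − 3 = 5 completes the 8 down.
Nothing is forced directly, so branch on R1C1, whose candidates are 2 or 4. If R1C1 = 2: that forces R1C2 = 4, after which R2C1 would have to be in {2,3,4,7,8,9} for the 22 across but in {5} for the 7 down — contradiction. So R1C1 = 4.
R1C2 = 10 − 8 = 2 completes the 10 across.
R2C1 = 7 − 4 = 3 completes the 7 down.
R2C2 = 22 − 14 = 8 completes the 22 across.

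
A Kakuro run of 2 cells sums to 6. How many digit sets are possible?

2

2 distinct digits from 1–9 sum between 3 and 17.
Enumerating: {1,5}, {2,4}.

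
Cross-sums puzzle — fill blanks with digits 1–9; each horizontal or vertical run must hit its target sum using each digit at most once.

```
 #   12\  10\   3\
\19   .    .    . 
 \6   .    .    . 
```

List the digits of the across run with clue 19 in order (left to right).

6 in 3 cells must be {1,2,3}; 3 in 2 cells must be {1,2}.
The 19 across and the 3 down share only 2, so R1C3 = 2.
The 6 across and the 12 down share only 3, so R2C1 = 3.
R2C3 = 3 − 2 = 1 completes the 3 down.
R1C1 = 12 − 3 = 9 completes the 12 down.
R1C2 = 19 − 11 = 8 completes the 19 across.
R2C2 = 6 − 4 = 2 completes the 6 across.

9, 8, 2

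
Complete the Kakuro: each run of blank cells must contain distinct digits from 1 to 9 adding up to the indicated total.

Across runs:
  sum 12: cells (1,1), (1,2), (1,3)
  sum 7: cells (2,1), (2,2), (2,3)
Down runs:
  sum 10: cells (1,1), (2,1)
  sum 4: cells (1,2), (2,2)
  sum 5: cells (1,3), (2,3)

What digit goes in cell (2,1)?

7 in 3 cells must be {1,2,4}; 4 in 2 cells must be {1,3}.
The 7 across and the 4 down share only 1, so (2,2) = 1.
(1,2) = 4 − 1 = 3 completes the 4 down.
Nothing is forced directly, so branch on (2,1), whose candidates are 2 or 4. If (2,1) = 4: then (1,1) would have to be in {1,2,4,5,7,8} for the 12 across but in {6} for the 10 down — contradiction. So (2,1) = 2.
(1,1) = 10 − 2 = 8 completes the 10 down.
(1,3) = 12 − 11 = 1 completes the 12 across.
(2,3) = 7 − 3 = 4 completes the 7 across.

2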